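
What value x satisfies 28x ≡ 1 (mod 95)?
17

gcd(28, 95) = 1, so the inverse exists.
Extended Euclidean algorithm on (95, 28):
95 = 3 × 28 + 11  ⟹  11 = (1)·95 + (-3)·28
28 = 2 × 11 + 6  ⟹  6 = (-2)·95 + (7)·28
11 = 1 × 6 + 5  ⟹  5 = (3)·95 + (-10)·28
6 = 1 × 5 + 1  ⟹  1 = (-5)·95 + (17)·28
So (17)·28 ≡ 1 (mod 95), i.e. 28^(-1) ≡ 17 (mod 95).
Check: 28 × 17 = 476 ≡ 1 (mod 95)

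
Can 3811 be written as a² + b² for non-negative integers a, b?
Not possible

Factorization: 3811 = 37 × 103
By Fermat: n is sum of two squares iff every prime p ≡ 3 (mod 4) appears to even power.
Prime(s) ≡ 3 (mod 4) with odd exponent: [(103, 1)]
Therefore 3811 cannot be expressed as a² + b².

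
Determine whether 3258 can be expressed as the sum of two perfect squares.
3² + 57² (a=3, b=57)

Factorization: 3258 = 2 × 3^2 × 181
By Fermat: n is sum of two squares iff every prime p ≡ 3 (mod 4) appears to even power.
All primes ≡ 3 (mod 4) appear to even power.
Search a = 0, 1, 2, … for 3258 - a² a perfect square: first hit at a = 3: 3258 - 9 = 3249 = 57².
3258 = 3² + 57² = 9 + 3249 ✓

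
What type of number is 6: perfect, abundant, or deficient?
perfect

Proper divisors of 6: sum = 1 + 2 + 3 = 6
Since 6 = 6, 6 is perfect.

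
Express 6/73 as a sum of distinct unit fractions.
1/13 + 1/190 + 1/180310

Greedy algorithm:
6/73: ceiling(73/6) = 13, use 1/13
5/949: ceiling(949/5) = 190, use 1/190
1/180310: ceiling(180310/1) = 180310, use 1/180310
Result: 6/73 = 1/13 + 1/190 + 1/180310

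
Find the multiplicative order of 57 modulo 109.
108

109 is prime, so ord(57) divides φ(109) = 108.
Divisors of 108: 1, 2, 3, 4, 6, 9, 12, 18, 27, 36, 54, 108.
Repeated squaring: 57^1 ≡ 57, 57^2 ≡ 88, 57^4 ≡ 5, 57^8 ≡ 25, 57^16 ≡ 80, 57^32 ≡ 78, 57^64 ≡ 89 (mod 109).
Test 57^d mod 109 for each divisor d in increasing order:
57^1 ≡ 57
57^2 ≡ 88
57^3 = 57^2·57^1 ≡ 2
57^4 ≡ 5
57^6 = 57^4·57^2 ≡ 4
57^9 = 57^8·57^1 ≡ 8
57^12 = 57^8·57^4 ≡ 16
57^18 = 57^16·57^2 ≡ 64
57^27 = 57^16·57^8·57^2·57^1 ≡ 76
57^36 = 57^32·57^4 ≡ 63
57^54 = 57^32·57^16·57^4·57^2 ≡ 108
57^108 = 57^64·57^32·57^8·57^4 ≡ 1  ← first divisor giving 1
The order is 108.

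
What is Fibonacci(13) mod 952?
233

Matrix identity: Q^n = [[F_(n+1), F_n], [F_n, F_(n-1)]] with Q = [[1,1],[1,0]].
n = 13 = 1101₂. Square-and-multiply, entries mod 952:
Q^1 = [[1,1],[1,0]]
Q^3 = (Q^1)²·Q = [[3,2],[2,1]]
Q^6 = (Q^3)² = [[13,8],[8,5]]
Q^13 = (Q^6)²·Q = [[377,233],[233,144]]
F_13 mod 952 = Q^13[0][1] = 233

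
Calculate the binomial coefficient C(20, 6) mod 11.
7

Using Lucas' theorem:
Write n=20 and k=6 in base 11:
n in base 11: [1, 9]
k in base 11: [0, 6]
C(20,6) mod 11 = ∏ C(n_i, k_i) mod 11
Digit binomials (mod 11): C(1,0) = 1; C(9,6) = 84 ≡ 7
Product: 1 × 7 = 7 ≡ 7 (mod 11)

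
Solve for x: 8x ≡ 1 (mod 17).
15

gcd(8, 17) = 1, so the inverse exists.
Extended Euclidean algorithm on (17, 8):
17 = 2 × 8 + 1  ⟹  1 = (1)·17 + (-2)·8
So (-2)·8 ≡ 1 (mod 17), i.e. 8^(-1) ≡ -2 ≡ 15 (mod 17).
Check: 8 × 15 = 120 ≡ 1 (mod 17)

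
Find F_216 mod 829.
755

Matrix identity: Q^n = [[F_(n+1), F_n], [F_n, F_(n-1)]] with Q = [[1,1],[1,0]].
n = 216 = 11011000₂. Square-and-multiply, entries mod 829:
Q^1 = [[1,1],[1,0]]
Q^3 = (Q^1)²·Q = [[3,2],[2,1]]
Q^6 = (Q^3)² = [[13,8],[8,5]]
Q^13 = (Q^6)²·Q = [[377,233],[233,144]]
Q^27 = (Q^13)²·Q = [[304,774],[774,359]]
Q^54 = (Q^27)² = [[106,11],[11,95]]
Q^108 = (Q^54)² = [[580,553],[553,27]]
Q^216 = (Q^108)² = [[563,755],[755,637]]
F_216 mod 829 = Q^216[0][1] = 755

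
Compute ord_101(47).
50

101 is prime, so ord(47) divides φ(101) = 100.
Divisors of 100: 1, 2, 4, 5, 10, 20, 25, 50, 100.
Repeated squaring: 47^1 ≡ 47, 47^2 ≡ 88, 47^4 ≡ 68, 47^8 ≡ 79, 47^16 ≡ 80, 47^32 ≡ 37, 47^64 ≡ 56 (mod 101).
Test 47^d mod 101 for each divisor d in increasing order:
47^1 ≡ 47
47^2 ≡ 88
47^4 ≡ 68
47^5 = 47^4·47^1 ≡ 65
47^10 = 47^8·47^2 ≡ 84
47^20 = 47^16·47^4 ≡ 87
47^25 = 47^16·47^8·47^1 ≡ 100
47^50 = 47^32·47^16·47^2 ≡ 1  ← first divisor giving 1
The order is 50.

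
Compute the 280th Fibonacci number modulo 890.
275

Matrix identity: Q^n = [[F_(n+1), F_n], [F_n, F_(n-1)]] with Q = [[1,1],[1,0]].
n = 280 = 100011000₂. Square-and-multiply, entries mod 890:
Q^1 = [[1,1],[1,0]]
Q^2 = (Q^1)² = [[2,1],[1,1]]
Q^4 = (Q^2)² = [[5,3],[3,2]]
Q^8 = (Q^4)² = [[34,21],[21,13]]
Q^17 = (Q^8)²·Q = [[804,707],[707,97]]
Q^35 = (Q^17)²·Q = [[602,835],[835,657]]
Q^70 = (Q^35)² = [[529,175],[175,354]]
Q^140 = (Q^70)² = [[746,555],[555,191]]
Q^280 = (Q^140)² = [[351,275],[275,76]]
F_280 mod 890 = Q^280[0][1] = 275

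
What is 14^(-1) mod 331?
71

gcd(14, 331) = 1, so the inverse exists.
Extended Euclidean algorithm on (331, 14):
331 = 23 × 14 + 9  ⟹  9 = (1)·331 + (-23)·14
14 = 1 × 9 + 5  ⟹  5 = (-1)·331 + (24)·14
9 = 1 × 5 + 4  ⟹  4 = (2)·331 + (-47)·14
5 = 1 × 4 + 1  ⟹  1 = (-3)·331 + (71)·14
So (71)·14 ≡ 1 (mod 331), i.e. 14^(-1) ≡ 71 (mod 331).
Check: 14 × 71 = 994 ≡ 1 (mod 331)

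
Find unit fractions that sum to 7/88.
1/13 + 1/382 + 1/218504

Greedy algorithm:
7/88: ceiling(88/7) = 13, use 1/13
3/1144: ceiling(1144/3) = 382, use 1/382
1/218504: ceiling(218504/1) = 218504, use 1/218504
Result: 7/88 = 1/13 + 1/382 + 1/218504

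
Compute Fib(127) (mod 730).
653

Matrix identity: Q^n = [[F_(n+1), F_n], [F_n, F_(n-1)]] with Q = [[1,1],[1,0]].
n = 127 = 1111111₂. Square-and-multiply, entries mod 730:
Q^1 = [[1,1],[1,0]]
Q^3 = (Q^1)²·Q = [[3,2],[2,1]]
Q^7 = (Q^3)²·Q = [[21,13],[13,8]]
Q^15 = (Q^7)²·Q = [[257,610],[610,377]]
Q^31 = (Q^15)²·Q = [[719,149],[149,570]]
Q^63 = (Q^31)²·Q = [[493,422],[422,71]]
Q^127 = (Q^63)²·Q = [[681,653],[653,28]]
F_127 mod 730 = Q^127[0][1] = 653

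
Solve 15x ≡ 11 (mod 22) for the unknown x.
x ≡ 11 (mod 22)

gcd(15, 22) = 1, which divides 11, so solutions exist.
Find 15^(-1) mod 22 by the extended Euclidean algorithm:
22 = 1 × 15 + 7  ⟹  7 = (1)·22 + (-1)·15
15 = 2 × 7 + 1  ⟹  1 = (-2)·22 + (3)·15
So (3)·15 ≡ 1 (mod 22), i.e. 15^(-1) ≡ 3 (mod 22).
x ≡ 3 × 11 = 33 ≡ 11 (mod 22).
Check: 15 × 11 = 165 ≡ 11 (mod 22).
Unique solution: x ≡ 11 (mod 22)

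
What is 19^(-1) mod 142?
15

gcd(19, 142) = 1, so the inverse exists.
Extended Euclidean algorithm on (142, 19):
142 = 7 × 19 + 9  ⟹  9 = (1)·142 + (-7)·19
19 = 2 × 9 + 1  ⟹  1 = (-2)·142 + (15)·19
So (15)·19 ≡ 1 (mod 142), i.e. 19^(-1) ≡ 15 (mod 142).
Check: 19 × 15 = 285 ≡ 1 (mod 142)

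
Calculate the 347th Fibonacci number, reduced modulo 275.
123

Matrix identity: Q^n = [[F_(n+1), F_n], [F_n, F_(n-1)]] with Q = [[1,1],[1,0]].
n = 347 = 101011011₂. Square-and-multiply, entries mod 275:
Q^1 = [[1,1],[1,0]]
Q^2 = (Q^1)² = [[2,1],[1,1]]
Q^5 = (Q^2)²·Q = [[8,5],[5,3]]
Q^10 = (Q^5)² = [[89,55],[55,34]]
Q^21 = (Q^10)²·Q = [[111,221],[221,165]]
Q^43 = (Q^21)²·Q = [[58,112],[112,221]]
Q^86 = (Q^43)² = [[233,173],[173,60]]
Q^173 = (Q^86)²·Q = [[157,68],[68,89]]
Q^347 = (Q^173)²·Q = [[76,123],[123,228]]
F_347 mod 275 = Q^347[0][1] = 123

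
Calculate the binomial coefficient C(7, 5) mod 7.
0

Using Lucas' theorem:
Write n=7 and k=5 in base 7:
n in base 7: [1, 0]
k in base 7: [0, 5]
C(7,5) mod 7 = ∏ C(n_i, k_i) mod 7
Digit binomials (mod 7): C(1,0) = 1; C(0,5) = 0 (k_i > n_i)
Product: 1 × 0 = 0 ≡ 0 (mod 7)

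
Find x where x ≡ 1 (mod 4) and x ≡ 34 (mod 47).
81

Using Chinese Remainder Theorem:
M = 4 × 47 = 188
M1 = 47, M2 = 4
y1 = 47^(-1) mod 4 = 3
y2 = 4^(-1) mod 47 = 12
x = (1×47×3 + 34×4×12) mod 188 = 81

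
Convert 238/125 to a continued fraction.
[1; 1, 9, 2, 2, 2]

Euclidean algorithm steps:
238 = 1 × 125 + 113
125 = 1 × 113 + 12
113 = 9 × 12 + 5
12 = 2 × 5 + 2
5 = 2 × 2 + 1
2 = 2 × 1 + 0
Continued fraction: [1; 1, 9, 2, 2, 2]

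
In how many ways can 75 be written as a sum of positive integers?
8118264

p(n) counts ways to write n as a sum of positive integers (order ignored).
Euler's pentagonal recurrence: p(k) = p(k-1) + p(k-2) - p(k-5) - p(k-7) + p(k-12) + p(k-15) - ... (offsets j(3j∓1)/2, signs ++--, p(0)=1, p(<0)=0).
DP table for k = 0..74: p(0)=1, p(1)=1, p(2)=2, p(3)=3, p(4)=5, p(5)=7, p(6)=11, p(7)=15, p(8)=22, p(9)=30, p(10)=42, p(11)=56, p(12)=77, p(13)=101, p(14)=135, p(15)=176, p(16)=231, p(17)=297, p(18)=385, p(19)=490, p(20)=627, p(21)=792, p(22)=1002, p(23)=1255, p(24)=1575, p(25)=1958, p(26)=2436, p(27)=3010, p(28)=3718, p(29)=4565, p(30)=5604, p(31)=6842, p(32)=8349, p(33)=10143, p(34)=12310, p(35)=14883, p(36)=17977, p(37)=21637, p(38)=26015, p(39)=31185, p(40)=37338, p(41)=44583, p(42)=53174, p(43)=63261, p(44)=75175, p(45)=89134, p(46)=105558, p(47)=124754, p(48)=147273, p(49)=173525, p(50)=204226, p(51)=239943, p(52)=281589, p(53)=329931, p(54)=386155, p(55)=451276, p(56)=526823, p(57)=614154, p(58)=715220, p(59)=831820, p(60)=966467, p(61)=1121505, p(62)=1300156, p(63)=1505499, p(64)=1741630, p(65)=2012558, p(66)=2323520, p(67)=2679689, p(68)=3087735, p(69)=3554345, p(70)=4087968, p(71)=4697205, p(72)=5392783, p(73)=6185689, p(74)=7089500.
Final step: p(75) = p(74) + p(73) - p(70) - p(68) + p(63) + p(60) - p(53) - p(49) + p(40) + p(35) - p(24) - p(18) + p(5)
= 7089500 + 6185689 - 4087968 - 3087735 + 1505499 + 966467 - 329931 - 173525 + 37338 + 14883 - 1575 - 385 + 7
= 8118264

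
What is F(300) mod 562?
302

Matrix identity: Q^n = [[F_(n+1), F_n], [F_n, F_(n-1)]] with Q = [[1,1],[1,0]].
n = 300 = 100101100₂. Square-and-multiply, entries mod 562:
Q^1 = [[1,1],[1,0]]
Q^2 = (Q^1)² = [[2,1],[1,1]]
Q^4 = (Q^2)² = [[5,3],[3,2]]
Q^9 = (Q^4)²·Q = [[55,34],[34,21]]
Q^18 = (Q^9)² = [[247,336],[336,473]]
Q^37 = (Q^18)²·Q = [[507,247],[247,260]]
Q^75 = (Q^37)²·Q = [[21,528],[528,55]]
Q^150 = (Q^75)² = [[473,226],[226,247]]
Q^300 = (Q^150)² = [[549,302],[302,247]]
F_300 mod 562 = Q^300[0][1] = 302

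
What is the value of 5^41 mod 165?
5

Repeated squaring. Binary of 41 = 101001.
5^1 ≡ 5 (mod 165); 5^2 ≡ 25 (mod 165); 5^4 ≡ 130 (mod 165); 5^8 ≡ 70 (mod 165); 5^16 ≡ 115 (mod 165); 5^32 ≡ 25 (mod 165)
5^41 = 5^1 × 5^8 × 5^32 ≡ 5 (mod 165)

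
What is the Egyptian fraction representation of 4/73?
1/19 + 1/463 + 1/321091 + 1/206198539471

Greedy algorithm:
4/73: ceiling(73/4) = 19, use 1/19
3/1387: ceiling(1387/3) = 463, use 1/463
2/642181: ceiling(642181/2) = 321091, use 1/321091
1/206198539471: ceiling(206198539471/1) = 206198539471, use 1/206198539471
Result: 4/73 = 1/19 + 1/463 + 1/321091 + 1/206198539471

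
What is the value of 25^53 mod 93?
67

Repeated squaring. Binary of 53 = 110101.
25^1 ≡ 25 (mod 93); 25^2 ≡ 67 (mod 93); 25^4 ≡ 25 (mod 93); 25^8 ≡ 67 (mod 93); 25^16 ≡ 25 (mod 93); 25^32 ≡ 67 (mod 93)
25^53 = 25^1 × 25^4 × 25^16 × 25^32 ≡ 67 (mod 93)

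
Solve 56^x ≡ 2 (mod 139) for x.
125

Baby-step giant-step with step n = ⌈√139⌉ = 12.
Baby steps 56^j mod 139 (j:value) for j=0..11: 0:1, 1:56, 2:78, 3:59, 4:107, 5:15, 6:6, 7:58, 8:51, 9:76, 10:86, 11:90.
Giant-step multiplier: 56^(-12) ≡ 56^(138-12) = 56^126 ≡ 112 (mod 139).
Giant steps γ_i = 2·112^i mod 139: γ_0=2, γ_1=85, γ_2=68, γ_3=110, γ_4=88, γ_5=126, γ_6=73, γ_7=114, γ_8=119, γ_9=123, γ_10=15 (in table at j=5).
x = i·n + j = 10·12 + 5 = 125.
Check: 56^125 ≡ 2 (mod 139).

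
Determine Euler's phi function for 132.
40

132 = 2^2 × 3 × 11
φ(n) = n × ∏(1 - 1/p) for each prime p dividing n
φ(132) = 132 × (1 - 1/2) × (1 - 1/3) × (1 - 1/11) = 40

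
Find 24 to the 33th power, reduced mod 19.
7

Repeated squaring. Binary of 33 = 100001.
24^1 ≡ 5 (mod 19); 24^2 ≡ 6 (mod 19); 24^4 ≡ 17 (mod 19); 24^8 ≡ 4 (mod 19); 24^16 ≡ 16 (mod 19); 24^32 ≡ 9 (mod 19)
24^33 = 24^1 × 24^32 ≡ 7 (mod 19)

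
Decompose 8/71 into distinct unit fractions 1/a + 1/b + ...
1/9 + 1/639

Greedy algorithm:
8/71: ceiling(71/8) = 9, use 1/9
1/639: ceiling(639/1) = 639, use 1/639
Result: 8/71 = 1/9 + 1/639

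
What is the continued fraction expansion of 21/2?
[10; 2]

Euclidean algorithm steps:
21 = 10 × 2 + 1
2 = 2 × 1 + 0
Continued fraction: [10; 2]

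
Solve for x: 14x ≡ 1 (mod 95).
34

gcd(14, 95) = 1, so the inverse exists.
Extended Euclidean algorithm on (95, 14):
95 = 6 × 14 + 11  ⟹  11 = (1)·95 + (-6)·14
14 = 1 × 11 + 3  ⟹  3 = (-1)·95 + (7)·14
11 = 3 × 3 + 2  ⟹  2 = (4)·95 + (-27)·14
3 = 1 × 2 + 1  ⟹  1 = (-5)·95 + (34)·14
So (34)·14 ≡ 1 (mod 95), i.e. 14^(-1) ≡ 34 (mod 95).
Check: 14 × 34 = 476 ≡ 1 (mod 95)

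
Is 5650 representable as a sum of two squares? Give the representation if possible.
5² + 75² (a=5, b=75)

Factorization: 5650 = 2 × 5^2 × 113
By Fermat: n is sum of two squares iff every prime p ≡ 3 (mod 4) appears to even power.
All primes ≡ 3 (mod 4) appear to even power.
Search a = 0, 1, 2, … for 5650 - a² a perfect square: first hit at a = 5: 5650 - 25 = 5625 = 75².
5650 = 5² + 75² = 25 + 5625 ✓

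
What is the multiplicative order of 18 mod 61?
60

61 is prime, so ord(18) divides φ(61) = 60.
Divisors of 60: 1, 2, 3, 4, 5, 6, 10, 12, 15, 20, 30, 60.
Repeated squaring: 18^1 ≡ 18, 18^2 ≡ 19, 18^4 ≡ 56, 18^8 ≡ 25, 18^16 ≡ 15, 18^32 ≡ 42 (mod 61).
Test 18^d mod 61 for each divisor d in increasing order:
18^1 ≡ 18
18^2 ≡ 19
18^3 = 18^2·18^1 ≡ 37
18^4 ≡ 56
18^5 = 18^4·18^1 ≡ 32
18^6 = 18^4·18^2 ≡ 27
18^10 = 18^8·18^2 ≡ 48
18^12 = 18^8·18^4 ≡ 58
18^15 = 18^8·18^4·18^2·18^1 ≡ 11
18^20 = 18^16·18^4 ≡ 47
18^30 = 18^16·18^8·18^4·18^2 ≡ 60
18^60 = 18^32·18^16·18^8·18^4 ≡ 1  ← first divisor giving 1
The order is 60.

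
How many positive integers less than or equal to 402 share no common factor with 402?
132

402 = 2 × 3 × 67
φ(n) = n × ∏(1 - 1/p) for each prime p dividing n
φ(402) = 402 × (1 - 1/2) × (1 - 1/3) × (1 - 1/67) = 132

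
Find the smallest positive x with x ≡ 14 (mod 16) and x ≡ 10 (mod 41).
174

Using Chinese Remainder Theorem:
M = 16 × 41 = 656
M1 = 41, M2 = 16
y1 = 41^(-1) mod 16 = 9
y2 = 16^(-1) mod 41 = 18
x = (14×41×9 + 10×16×18) mod 656 = 174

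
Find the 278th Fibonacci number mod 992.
393

Matrix identity: Q^n = [[F_(n+1), F_n], [F_n, F_(n-1)]] with Q = [[1,1],[1,0]].
n = 278 = 100010110₂. Square-and-multiply, entries mod 992:
Q^1 = [[1,1],[1,0]]
Q^2 = (Q^1)² = [[2,1],[1,1]]
Q^4 = (Q^2)² = [[5,3],[3,2]]
Q^8 = (Q^4)² = [[34,21],[21,13]]
Q^17 = (Q^8)²·Q = [[600,605],[605,987]]
Q^34 = (Q^17)² = [[873,871],[871,2]]
Q^69 = (Q^34)²·Q = [[303,34],[34,269]]
Q^139 = (Q^69)²·Q = [[317,709],[709,600]]
Q^278 = (Q^139)² = [[34,393],[393,633]]
F_278 mod 992 = Q^278[0][1] = 393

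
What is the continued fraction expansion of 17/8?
[2; 8]

Euclidean algorithm steps:
17 = 2 × 8 + 1
8 = 8 × 1 + 0
Continued fraction: [2; 8]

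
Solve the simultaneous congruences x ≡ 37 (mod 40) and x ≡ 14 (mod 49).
357

Using Chinese Remainder Theorem:
M = 40 × 49 = 1960
M1 = 49, M2 = 40
y1 = 49^(-1) mod 40 = 9
y2 = 40^(-1) mod 49 = 38
x = (37×49×9 + 14×40×38) mod 1960 = 357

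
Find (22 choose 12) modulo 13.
0

Using Lucas' theorem:
Write n=22 and k=12 in base 13:
n in base 13: [1, 9]
k in base 13: [0, 12]
C(22,12) mod 13 = ∏ C(n_i, k_i) mod 13
Digit binomials (mod 13): C(1,0) = 1; C(9,12) = 0 (k_i > n_i)
Product: 1 × 0 = 0 ≡ 0 (mod 13)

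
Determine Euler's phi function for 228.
72

228 = 2^2 × 3 × 19
φ(n) = n × ∏(1 - 1/p) for each prime p dividing n
φ(228) = 228 × (1 - 1/2) × (1 - 1/3) × (1 - 1/19) = 72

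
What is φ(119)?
96

119 = 7 × 17
φ(n) = n × ∏(1 - 1/p) for each prime p dividing n
φ(119) = 119 × (1 - 1/7) × (1 - 1/17) = 96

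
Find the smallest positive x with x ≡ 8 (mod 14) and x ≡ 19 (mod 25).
344

Using Chinese Remainder Theorem:
M = 14 × 25 = 350
M1 = 25, M2 = 14
y1 = 25^(-1) mod 14 = 9
y2 = 14^(-1) mod 25 = 9
x = (8×25×9 + 19×14×9) mod 350 = 344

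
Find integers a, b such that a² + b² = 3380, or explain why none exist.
4² + 58² (a=4, b=58)

Factorization: 3380 = 2^2 × 5 × 13^2
By Fermat: n is sum of two squares iff every prime p ≡ 3 (mod 4) appears to even power.
All primes ≡ 3 (mod 4) appear to even power.
Search a = 0, 1, 2, … for 3380 - a² a perfect square: first hit at a = 4: 3380 - 16 = 3364 = 58².
3380 = 4² + 58² = 16 + 3364 ✓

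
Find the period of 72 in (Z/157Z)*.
156

157 is prime, so ord(72) divides φ(157) = 156.
Divisors of 156: 1, 2, 3, 4, 6, 12, 13, 26, 39, 52, 78, 156.
Repeated squaring: 72^1 ≡ 72, 72^2 ≡ 3, 72^4 ≡ 9, 72^8 ≡ 81, 72^16 ≡ 124, 72^32 ≡ 147, 72^64 ≡ 100, 72^128 ≡ 109 (mod 157).
Test 72^d mod 157 for each divisor d in increasing order:
72^1 ≡ 72
72^2 ≡ 3
72^3 = 72^2·72^1 ≡ 59
72^4 ≡ 9
72^6 = 72^4·72^2 ≡ 27
72^12 = 72^8·72^4 ≡ 101
72^13 = 72^8·72^4·72^1 ≡ 50
72^26 = 72^16·72^8·72^2 ≡ 145
72^39 = 72^32·72^4·72^2·72^1 ≡ 28
72^52 = 72^32·72^16·72^4 ≡ 144
72^78 = 72^64·72^8·72^4·72^2 ≡ 156
72^156 = 72^128·72^16·72^8·72^4 ≡ 1  ← first divisor giving 1
The order is 156.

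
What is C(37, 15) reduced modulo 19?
18

Using Lucas' theorem:
Write n=37 and k=15 in base 19:
n in base 19: [1, 18]
k in base 19: [0, 15]
C(37,15) mod 19 = ∏ C(n_i, k_i) mod 19
Digit binomials (mod 19): C(1,0) = 1; C(18,15) = 816 ≡ 18
Product: 1 × 18 = 18 ≡ 18 (mod 19)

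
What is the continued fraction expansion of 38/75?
[0; 1, 1, 37]

Euclidean algorithm steps:
38 = 0 × 75 + 38
75 = 1 × 38 + 37
38 = 1 × 37 + 1
37 = 37 × 1 + 0
Continued fraction: [0; 1, 1, 37]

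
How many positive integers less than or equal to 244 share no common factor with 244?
120

244 = 2^2 × 61
φ(n) = n × ∏(1 - 1/p) for each prime p dividing n
φ(244) = 244 × (1 - 1/2) × (1 - 1/61) = 120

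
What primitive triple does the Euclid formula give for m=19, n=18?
(37, 684, 685)

Euclid's formula: a = m² - n², b = 2mn, c = m² + n²
m = 19, n = 18
a = 19² - 18² = 361 - 324 = 37
b = 2 × 19 × 18 = 684
c = 19² + 18² = 361 + 324 = 685
Verification: 37² + 684² = 1369 + 467856 = 469225 = 685² ✓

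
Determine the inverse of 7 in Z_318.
91

gcd(7, 318) = 1, so the inverse exists.
Extended Euclidean algorithm on (318, 7):
318 = 45 × 7 + 3  ⟹  3 = (1)·318 + (-45)·7
7 = 2 × 3 + 1  ⟹  1 = (-2)·318 + (91)·7
So (91)·7 ≡ 1 (mod 318), i.e. 7^(-1) ≡ 91 (mod 318).
Check: 7 × 91 = 637 ≡ 1 (mod 318)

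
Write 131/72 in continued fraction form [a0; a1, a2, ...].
[1; 1, 4, 1, 1, 6]

Euclidean algorithm steps:
131 = 1 × 72 + 59
72 = 1 × 59 + 13
59 = 4 × 13 + 7
13 = 1 × 7 + 6
7 = 1 × 6 + 1
6 = 6 × 1 + 0
Continued fraction: [1; 1, 4, 1, 1, 6]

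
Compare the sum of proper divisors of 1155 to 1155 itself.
deficient

Proper divisors of 1155: sum = 1 + 3 + 5 + 7 + 11 + 15 + 21 + 33 + 35 + 55 + 77 + 105 + 165 + 231 + 385 = 1149
Since 1149 < 1155, 1155 is deficient.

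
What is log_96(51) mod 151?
119

Baby-step giant-step with step n = ⌈√151⌉ = 13.
Baby steps 96^j mod 151 (j:value) for j=0..12: 0:1, 1:96, 2:5, 3:27, 4:25, 5:135, 6:125, 7:71, 8:21, 9:53, 10:105, 11:114, 12:72.
Giant-step multiplier: 96^(-13) ≡ 96^(150-13) = 96^137 ≡ 111 (mod 151).
Giant steps γ_i = 51·111^i mod 151: γ_0=51, γ_1=74, γ_2=60, γ_3=16, γ_4=115, γ_5=81, γ_6=82, γ_7=42, γ_8=132, γ_9=5 (in table at j=2).
x = i·n + j = 9·13 + 2 = 119.
Check: 96^119 ≡ 51 (mod 151).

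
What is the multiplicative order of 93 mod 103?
17

103 is prime, so ord(93) divides φ(103) = 102.
Divisors of 102: 1, 2, 3, 6, 17, 34, 51, 102.
Repeated squaring: 93^1 ≡ 93, 93^2 ≡ 100, 93^4 ≡ 9, 93^8 ≡ 81, 93^16 ≡ 72, 93^32 ≡ 34, 93^64 ≡ 23 (mod 103).
Test 93^d mod 103 for each divisor d in increasing order:
93^1 ≡ 93
93^2 ≡ 100
93^3 = 93^2·93^1 ≡ 30
93^6 = 93^4·93^2 ≡ 76
93^17 = 93^16·93^1 ≡ 1  ← first divisor giving 1
The order is 17.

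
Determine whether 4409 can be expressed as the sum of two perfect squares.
40² + 53² (a=40, b=53)

Factorization: 4409 = 4409
By Fermat: n is sum of two squares iff every prime p ≡ 3 (mod 4) appears to even power.
All primes ≡ 3 (mod 4) appear to even power.
Search a = 0, 1, 2, … for 4409 - a² a perfect square: first hit at a = 40: 4409 - 1600 = 2809 = 53².
4409 = 40² + 53² = 1600 + 2809 ✓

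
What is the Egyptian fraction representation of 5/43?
1/9 + 1/194 + 1/75078

Greedy algorithm:
5/43: ceiling(43/5) = 9, use 1/9
2/387: ceiling(387/2) = 194, use 1/194
1/75078: ceiling(75078/1) = 75078, use 1/75078
Result: 5/43 = 1/9 + 1/194 + 1/75078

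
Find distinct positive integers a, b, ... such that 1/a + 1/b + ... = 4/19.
1/5 + 1/95

Greedy algorithm:
4/19: ceiling(19/4) = 5, use 1/5
1/95: ceiling(95/1) = 95, use 1/95
Result: 4/19 = 1/5 + 1/95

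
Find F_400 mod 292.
87

Matrix identity: Q^n = [[F_(n+1), F_n], [F_n, F_(n-1)]] with Q = [[1,1],[1,0]].
n = 400 = 110010000₂. Square-and-multiply, entries mod 292:
Q^1 = [[1,1],[1,0]]
Q^3 = (Q^1)²·Q = [[3,2],[2,1]]
Q^6 = (Q^3)² = [[13,8],[8,5]]
Q^12 = (Q^6)² = [[233,144],[144,89]]
Q^25 = (Q^12)²·Q = [[213,273],[273,232]]
Q^50 = (Q^25)² = [[178,13],[13,165]]
Q^100 = (Q^50)² = [[25,79],[79,238]]
Q^200 = (Q^100)² = [[150,45],[45,105]]
Q^400 = (Q^200)² = [[289,87],[87,202]]
F_400 mod 292 = Q^400[0][1] = 87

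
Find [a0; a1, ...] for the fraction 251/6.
[41; 1, 5]

Euclidean algorithm steps:
251 = 41 × 6 + 5
6 = 1 × 5 + 1
5 = 5 × 1 + 0
Continued fraction: [41; 1, 5]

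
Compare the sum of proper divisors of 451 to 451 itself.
deficient

Proper divisors of 451: sum = 1 + 11 + 41 = 53
Since 53 < 451, 451 is deficient.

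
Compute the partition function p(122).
2291320912

p(n) counts ways to write n as a sum of positive integers (order ignored).
Euler's pentagonal recurrence: p(k) = p(k-1) + p(k-2) - p(k-5) - p(k-7) + p(k-12) + p(k-15) - ... (offsets j(3j∓1)/2, signs ++--, p(0)=1, p(<0)=0).
DP table for k = 0..121: p(0)=1, p(1)=1, p(2)=2, p(3)=3, p(4)=5, p(5)=7, p(6)=11, p(7)=15, p(8)=22, p(9)=30, p(10)=42, p(11)=56, p(12)=77, p(13)=101, p(14)=135, p(15)=176, p(16)=231, p(17)=297, p(18)=385, p(19)=490, p(20)=627, p(21)=792, p(22)=1002, p(23)=1255, p(24)=1575, p(25)=1958, p(26)=2436, p(27)=3010, p(28)=3718, p(29)=4565, p(30)=5604, p(31)=6842, p(32)=8349, p(33)=10143, p(34)=12310, p(35)=14883, p(36)=17977, p(37)=21637, p(38)=26015, p(39)=31185, p(40)=37338, p(41)=44583, p(42)=53174, p(43)=63261, p(44)=75175, p(45)=89134, p(46)=105558, p(47)=124754, p(48)=147273, p(49)=173525, p(50)=204226, p(51)=239943, p(52)=281589, p(53)=329931, p(54)=386155, p(55)=451276, p(56)=526823, p(57)=614154, p(58)=715220, p(59)=831820, p(60)=966467, p(61)=1121505, p(62)=1300156, p(63)=1505499, p(64)=1741630, p(65)=2012558, p(66)=2323520, p(67)=2679689, p(68)=3087735, p(69)=3554345, p(70)=4087968, p(71)=4697205, p(72)=5392783, p(73)=6185689, p(74)=7089500, p(75)=8118264, p(76)=9289091, p(77)=10619863, p(78)=12132164, p(79)=13848650, p(80)=15796476, p(81)=18004327, p(82)=20506255, p(83)=23338469, p(84)=26543660, p(85)=30167357, p(86)=34262962, p(87)=38887673, p(88)=44108109, p(89)=49995925, p(90)=56634173, p(91)=64112359, p(92)=72533807, p(93)=82010177, p(94)=92669720, p(95)=104651419, p(96)=118114304, p(97)=133230930, p(98)=150198136, p(99)=169229875, p(100)=190569292, p(101)=214481126, p(102)=241265379, p(103)=271248950, p(104)=304801365, p(105)=342325709, p(106)=384276336, p(107)=431149389, p(108)=483502844, p(109)=541946240, p(110)=607163746, p(111)=679903203, p(112)=761002156, p(113)=851376628, p(114)=952050665, p(115)=1064144451, p(116)=1188908248, p(117)=1327710076, p(118)=1482074143, p(119)=1653668665, p(120)=1844349560, p(121)=2056148051.
Final step: p(122) = p(121) + p(120) - p(117) - p(115) + p(110) + p(107) - p(100) - p(96) + p(87) + p(82) - p(71) - p(65) + p(52) + p(45) - p(30) - p(22) + p(5)
= 2056148051 + 1844349560 - 1327710076 - 1064144451 + 607163746 + 431149389 - 190569292 - 118114304 + 38887673 + 20506255 - 4697205 - 2012558 + 281589 + 89134 - 5604 - 1002 + 7
= 2291320912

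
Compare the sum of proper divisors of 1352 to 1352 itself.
abundant

Proper divisors of 1352: sum = 1 + 2 + 4 + 8 + 13 + 26 + 52 + 104 + 169 + 338 + 676 = 1393
Since 1393 > 1352, 1352 is abundant.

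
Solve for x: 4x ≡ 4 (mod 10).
x ≡ 1 (mod 5)

gcd(4, 10) = 2, which divides 4, so solutions exist.
Divide through by 2: 2x ≡ 2 (mod 5).
Find 2^(-1) mod 5 by the extended Euclidean algorithm:
5 = 2 × 2 + 1  ⟹  1 = (1)·5 + (-2)·2
So (-2)·2 ≡ 1 (mod 5), i.e. 2^(-1) ≡ -2 ≡ 3 (mod 5).
x ≡ 3 × 2 = 6 ≡ 1 (mod 5).
Check: 4 × 1 = 4 ≡ 4 (mod 10).
x ≡ 1 (mod 5), giving 2 solutions mod 10.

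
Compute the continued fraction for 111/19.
[5; 1, 5, 3]

Euclidean algorithm steps:
111 = 5 × 19 + 16
19 = 1 × 16 + 3
16 = 5 × 3 + 1
3 = 3 × 1 + 0
Continued fraction: [5; 1, 5, 3]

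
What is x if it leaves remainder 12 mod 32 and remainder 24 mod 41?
844

Using Chinese Remainder Theorem:
M = 32 × 41 = 1312
M1 = 41, M2 = 32
y1 = 41^(-1) mod 32 = 25
y2 = 32^(-1) mod 41 = 9
x = (12×41×25 + 24×32×9) mod 1312 = 844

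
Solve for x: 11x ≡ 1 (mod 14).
9

gcd(11, 14) = 1, so the inverse exists.
Extended Euclidean algorithm on (14, 11):
14 = 1 × 11 + 3  ⟹  3 = (1)·14 + (-1)·11
11 = 3 × 3 + 2  ⟹  2 = (-3)·14 + (4)·11
3 = 1 × 2 + 1  ⟹  1 = (4)·14 + (-5)·11
So (-5)·11 ≡ 1 (mod 14), i.e. 11^(-1) ≡ -5 ≡ 9 (mod 14).
Check: 11 × 9 = 99 ≡ 1 (mod 14)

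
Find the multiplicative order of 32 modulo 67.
66

67 is prime, so ord(32) divides φ(67) = 66.
Divisors of 66: 1, 2, 3, 6, 11, 22, 33, 66.
Repeated squaring: 32^1 ≡ 32, 32^2 ≡ 19, 32^4 ≡ 26, 32^8 ≡ 6, 32^16 ≡ 36, 32^32 ≡ 23, 32^64 ≡ 60 (mod 67).
Test 32^d mod 67 for each divisor d in increasing order:
32^1 ≡ 32
32^2 ≡ 19
32^3 = 32^2·32^1 ≡ 5
32^6 = 32^4·32^2 ≡ 25
32^11 = 32^8·32^2·32^1 ≡ 30
32^22 = 32^16·32^4·32^2 ≡ 29
32^33 = 32^32·32^1 ≡ 66
32^66 = 32^64·32^2 ≡ 1  ← first divisor giving 1
The order is 66.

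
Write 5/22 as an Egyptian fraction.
1/5 + 1/37 + 1/4070

Greedy algorithm:
5/22: ceiling(22/5) = 5, use 1/5
3/110: ceiling(110/3) = 37, use 1/37
1/4070: ceiling(4070/1) = 4070, use 1/4070
Result: 5/22 = 1/5 + 1/37 + 1/4070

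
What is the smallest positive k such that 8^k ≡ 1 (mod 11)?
10

11 is prime, so ord(8) divides φ(11) = 10.
Divisors of 10: 1, 2, 5, 10.
Repeated squaring: 8^1 ≡ 8, 8^2 ≡ 9, 8^4 ≡ 4, 8^8 ≡ 5 (mod 11).
Test 8^d mod 11 for each divisor d in increasing order:
8^1 ≡ 8
8^2 ≡ 9
8^5 = 8^4·8^1 ≡ 10
8^10 = 8^8·8^2 ≡ 1  ← first divisor giving 1
The order is 10.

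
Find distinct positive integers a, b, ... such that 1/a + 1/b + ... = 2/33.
1/17 + 1/561

Greedy algorithm:
2/33: ceiling(33/2) = 17, use 1/17
1/561: ceiling(561/1) = 561, use 1/561
Result: 2/33 = 1/17 + 1/561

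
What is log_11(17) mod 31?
29

Baby-step giant-step with step n = ⌈√31⌉ = 6.
Baby steps 11^j mod 31 (j:value) for j=0..5: 0:1, 1:11, 2:28, 3:29, 4:9, 5:6.
Giant-step multiplier: 11^(-6) ≡ 11^(30-6) = 11^24 ≡ 8 (mod 31).
Giant steps γ_i = 17·8^i mod 31: γ_0=17, γ_1=12, γ_2=3, γ_3=24, γ_4=6 (in table at j=5).
x = i·n + j = 4·6 + 5 = 29.
Check: 11^29 ≡ 17 (mod 31).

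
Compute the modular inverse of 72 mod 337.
220

gcd(72, 337) = 1, so the inverse exists.
Extended Euclidean algorithm on (337, 72):
337 = 4 × 72 + 49  ⟹  49 = (1)·337 + (-4)·72
72 = 1 × 49 + 23  ⟹  23 = (-1)·337 + (5)·72
49 = 2 × 23 + 3  ⟹  3 = (3)·337 + (-14)·72
23 = 7 × 3 + 2  ⟹  2 = (-22)·337 + (103)·72
3 = 1 × 2 + 1  ⟹  1 = (25)·337 + (-117)·72
So (-117)·72 ≡ 1 (mod 337), i.e. 72^(-1) ≡ -117 ≡ 220 (mod 337).
Check: 72 × 220 = 15840 ≡ 1 (mod 337)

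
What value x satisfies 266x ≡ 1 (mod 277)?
151

gcd(266, 277) = 1, so the inverse exists.
Extended Euclidean algorithm on (277, 266):
277 = 1 × 266 + 11  ⟹  11 = (1)·277 + (-1)·266
266 = 24 × 11 + 2  ⟹  2 = (-24)·277 + (25)·266
11 = 5 × 2 + 1  ⟹  1 = (121)·277 + (-126)·266
So (-126)·266 ≡ 1 (mod 277), i.e. 266^(-1) ≡ -126 ≡ 151 (mod 277).
Check: 266 × 151 = 40166 ≡ 1 (mod 277)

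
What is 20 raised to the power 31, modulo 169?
162

Repeated squaring. Binary of 31 = 11111.
20^1 ≡ 20 (mod 169); 20^2 ≡ 62 (mod 169); 20^4 ≡ 126 (mod 169); 20^8 ≡ 159 (mod 169); 20^16 ≡ 100 (mod 169)
20^31 = 20^1 × 20^2 × 20^4 × 20^8 × 20^16 ≡ 162 (mod 169)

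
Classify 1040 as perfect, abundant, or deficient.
abundant

Proper divisors of 1040: sum = 1 + 2 + 4 + 5 + 8 + 10 + 13 + 16 + ... + 130 + 208 + 260 + 520 (19 divisors) = 1564
Since 1564 > 1040, 1040 is abundant.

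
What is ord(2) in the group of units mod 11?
10

11 is prime, so ord(2) divides φ(11) = 10.
Divisors of 10: 1, 2, 5, 10.
Repeated squaring: 2^1 ≡ 2, 2^2 ≡ 4, 2^4 ≡ 5, 2^8 ≡ 3 (mod 11).
Test 2^d mod 11 for each divisor d in increasing order:
2^1 ≡ 2
2^2 ≡ 4
2^5 = 2^4·2^1 ≡ 10
2^10 = 2^8·2^2 ≡ 1  ← first divisor giving 1
The order is 10.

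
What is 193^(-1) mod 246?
181

gcd(193, 246) = 1, so the inverse exists.
Extended Euclidean algorithm on (246, 193):
246 = 1 × 193 + 53  ⟹  53 = (1)·246 + (-1)·193
193 = 3 × 53 + 34  ⟹  34 = (-3)·246 + (4)·193
53 = 1 × 34 + 19  ⟹  19 = (4)·246 + (-5)·193
34 = 1 × 19 + 15  ⟹  15 = (-7)·246 + (9)·193
19 = 1 × 15 + 4  ⟹  4 = (11)·246 + (-14)·193
15 = 3 × 4 + 3  ⟹  3 = (-40)·246 + (51)·193
4 = 1 × 3 + 1  ⟹  1 = (51)·246 + (-65)·193
So (-65)·193 ≡ 1 (mod 246), i.e. 193^(-1) ≡ -65 ≡ 181 (mod 246).
Check: 193 × 181 = 34933 ≡ 1 (mod 246)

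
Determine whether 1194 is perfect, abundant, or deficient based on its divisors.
abundant

Proper divisors of 1194: sum = 1 + 2 + 3 + 6 + 199 + 398 + 597 = 1206
Since 1206 > 1194, 1194 is abundant.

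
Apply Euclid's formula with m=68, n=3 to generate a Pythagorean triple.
(4615, 408, 4633)

Euclid's formula: a = m² - n², b = 2mn, c = m² + n²
m = 68, n = 3
a = 68² - 3² = 4624 - 9 = 4615
b = 2 × 68 × 3 = 408
c = 68² + 3² = 4624 + 9 = 4633
Verification: 4615² + 408² = 21298225 + 166464 = 21464689 = 4633² ✓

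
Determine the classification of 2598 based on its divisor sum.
abundant

Proper divisors of 2598: sum = 1 + 2 + 3 + 6 + 433 + 866 + 1299 = 2610
Since 2610 > 2598, 2598 is abundant.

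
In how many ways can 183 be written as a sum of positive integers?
896684817527

p(n) counts ways to write n as a sum of positive integers (order ignored).
Euler's pentagonal recurrence: p(k) = p(k-1) + p(k-2) - p(k-5) - p(k-7) + p(k-12) + p(k-15) - ... (offsets j(3j∓1)/2, signs ++--, p(0)=1, p(<0)=0).
DP table for k = 0..182: p(0)=1, p(1)=1, p(2)=2, p(3)=3, p(4)=5, p(5)=7, p(6)=11, p(7)=15, p(8)=22, p(9)=30, p(10)=42, p(11)=56, p(12)=77, p(13)=101, p(14)=135, p(15)=176, p(16)=231, p(17)=297, p(18)=385, p(19)=490, p(20)=627, p(21)=792, p(22)=1002, p(23)=1255, p(24)=1575, p(25)=1958, p(26)=2436, p(27)=3010, p(28)=3718, p(29)=4565, p(30)=5604, p(31)=6842, p(32)=8349, p(33)=10143, p(34)=12310, p(35)=14883, p(36)=17977, p(37)=21637, p(38)=26015, p(39)=31185, p(40)=37338, p(41)=44583, p(42)=53174, p(43)=63261, p(44)=75175, p(45)=89134, p(46)=105558, p(47)=124754, p(48)=147273, p(49)=173525, p(50)=204226, p(51)=239943, p(52)=281589, p(53)=329931, p(54)=386155, p(55)=451276, p(56)=526823, p(57)=614154, p(58)=715220, p(59)=831820, p(60)=966467, p(61)=1121505, p(62)=1300156, p(63)=1505499, p(64)=1741630, p(65)=2012558, p(66)=2323520, p(67)=2679689, p(68)=3087735, p(69)=3554345, p(70)=4087968, p(71)=4697205, p(72)=5392783, p(73)=6185689, p(74)=7089500, p(75)=8118264, p(76)=9289091, p(77)=10619863, p(78)=12132164, p(79)=13848650, p(80)=15796476, p(81)=18004327, p(82)=20506255, p(83)=23338469, p(84)=26543660, p(85)=30167357, p(86)=34262962, p(87)=38887673, p(88)=44108109, p(89)=49995925, p(90)=56634173, p(91)=64112359, p(92)=72533807, p(93)=82010177, p(94)=92669720, p(95)=104651419, p(96)=118114304, p(97)=133230930, p(98)=150198136, p(99)=169229875, p(100)=190569292, p(101)=214481126, p(102)=241265379, p(103)=271248950, p(104)=304801365, p(105)=342325709, p(106)=384276336, p(107)=431149389, p(108)=483502844, p(109)=541946240, p(110)=607163746, p(111)=679903203, p(112)=761002156, p(113)=851376628, p(114)=952050665, p(115)=1064144451, p(116)=1188908248, p(117)=1327710076, p(118)=1482074143, p(119)=1653668665, p(120)=1844349560, p(121)=2056148051, p(122)=2291320912, p(123)=2552338241, p(124)=2841940500, p(125)=3163127352, p(126)=3519222692, p(127)=3913864295, p(128)=4351078600, p(129)=4835271870, p(130)=5371315400, p(131)=5964539504, p(132)=6620830889, p(133)=7346629512, p(134)=8149040695, p(135)=9035836076, p(136)=10015581680, p(137)=11097645016, p(138)=12292341831, p(139)=13610949895, p(140)=15065878135, p(141)=16670689208, p(142)=18440293320, p(143)=20390982757, p(144)=22540654445, p(145)=24908858009, p(146)=27517052599, p(147)=30388671978, p(148)=33549419497, p(149)=37027355200, p(150)=40853235313, p(151)=45060624582, p(152)=49686288421, p(153)=54770336324, p(154)=60356673280, p(155)=66493182097, p(156)=73232243759, p(157)=80630964769, p(158)=88751778802, p(159)=97662728555, p(160)=107438159466, p(161)=118159068427, p(162)=129913904637, p(163)=142798995930, p(164)=156919475295, p(165)=172389800255, p(166)=189334822579, p(167)=207890420102, p(168)=228204732751, p(169)=250438925115, p(170)=274768617130, p(171)=301384802048, p(172)=330495499613, p(173)=362326859895, p(174)=397125074750, p(175)=435157697830, p(176)=476715857290, p(177)=522115831195, p(178)=571701605655, p(179)=625846753120, p(180)=684957390936, p(181)=749474411781, p(182)=819876908323.
Final step: p(183) = p(182) + p(181) - p(178) - p(176) + p(171) + p(168) - p(161) - p(157) + p(148) + p(143) - p(132) - p(126) + p(113) + p(106) - p(91) - p(83) + p(66) + p(57) - p(38) - p(28) + p(7)
= 819876908323 + 749474411781 - 571701605655 - 476715857290 + 301384802048 + 228204732751 - 118159068427 - 80630964769 + 33549419497 + 20390982757 - 6620830889 - 3519222692 + 851376628 + 384276336 - 64112359 - 23338469 + 2323520 + 614154 - 26015 - 3718 + 15
= 896684817527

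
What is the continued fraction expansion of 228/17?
[13; 2, 2, 3]

Euclidean algorithm steps:
228 = 13 × 17 + 7
17 = 2 × 7 + 3
7 = 2 × 3 + 1
3 = 3 × 1 + 0
Continued fraction: [13; 2, 2, 3]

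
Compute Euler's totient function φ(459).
288

459 = 3^3 × 17
φ(n) = n × ∏(1 - 1/p) for each prime p dividing n
φ(459) = 459 × (1 - 1/3) × (1 - 1/17) = 288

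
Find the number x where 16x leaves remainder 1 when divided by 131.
41

gcd(16, 131) = 1, so the inverse exists.
Extended Euclidean algorithm on (131, 16):
131 = 8 × 16 + 3  ⟹  3 = (1)·131 + (-8)·16
16 = 5 × 3 + 1  ⟹  1 = (-5)·131 + (41)·16
So (41)·16 ≡ 1 (mod 131), i.e. 16^(-1) ≡ 41 (mod 131).
Check: 16 × 41 = 656 ≡ 1 (mod 131)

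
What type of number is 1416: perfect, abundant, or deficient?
abundant

Proper divisors of 1416: sum = 1 + 2 + 3 + 4 + 6 + 8 + 12 + 24 + 59 + 118 + 177 + 236 + 354 + 472 + 708 = 2184
Since 2184 > 1416, 1416 is abundant.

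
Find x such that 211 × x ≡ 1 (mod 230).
121

gcd(211, 230) = 1, so the inverse exists.
Extended Euclidean algorithm on (230, 211):
230 = 1 × 211 + 19  ⟹  19 = (1)·230 + (-1)·211
211 = 11 × 19 + 2  ⟹  2 = (-11)·230 + (12)·211
19 = 9 × 2 + 1  ⟹  1 = (100)·230 + (-109)·211
So (-109)·211 ≡ 1 (mod 230), i.e. 211^(-1) ≡ -109 ≡ 121 (mod 230).
Check: 211 × 121 = 25531 ≡ 1 (mod 230)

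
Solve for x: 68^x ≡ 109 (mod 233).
14

Baby-step giant-step with step n = ⌈√233⌉ = 16.
Baby steps 68^j mod 233 (j:value) for j=0..15: 0:1, 1:68, 2:197, 3:115, 4:131, 5:54, 6:177, 7:153, 8:152, 9:84, 10:120, 11:5, 12:107, 13:53, 14:109, 15:189.
h = 109 is already in the table at j=14, so x = 14.
Check: 68^14 ≡ 109 (mod 233).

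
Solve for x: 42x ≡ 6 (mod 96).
x ≡ 7 (mod 16)

gcd(42, 96) = 6, which divides 6, so solutions exist.
Divide through by 6: 7x ≡ 1 (mod 16).
Find 7^(-1) mod 16 by the extended Euclidean algorithm:
16 = 2 × 7 + 2  ⟹  2 = (1)·16 + (-2)·7
7 = 3 × 2 + 1  ⟹  1 = (-3)·16 + (7)·7
So (7)·7 ≡ 1 (mod 16), i.e. 7^(-1) ≡ 7 (mod 16).
x ≡ 7 × 1 = 7 ≡ 7 (mod 16).
Check: 42 × 7 = 294 ≡ 6 (mod 96).
x ≡ 7 (mod 16), giving 6 solutions mod 96.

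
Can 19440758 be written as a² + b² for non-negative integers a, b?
Not possible

Factorization: 19440758 = 2 × 17 × 83^3
By Fermat: n is sum of two squares iff every prime p ≡ 3 (mod 4) appears to even power.
Prime(s) ≡ 3 (mod 4) with odd exponent: [(83, 3)]
Therefore 19440758 cannot be expressed as a² + b².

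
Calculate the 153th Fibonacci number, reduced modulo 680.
578

Matrix identity: Q^n = [[F_(n+1), F_n], [F_n, F_(n-1)]] with Q = [[1,1],[1,0]].
n = 153 = 10011001₂. Square-and-multiply, entries mod 680:
Q^1 = [[1,1],[1,0]]
Q^2 = (Q^1)² = [[2,1],[1,1]]
Q^4 = (Q^2)² = [[5,3],[3,2]]
Q^9 = (Q^4)²·Q = [[55,34],[34,21]]
Q^19 = (Q^9)²·Q = [[645,101],[101,544]]
Q^38 = (Q^19)² = [[546,409],[409,137]]
Q^76 = (Q^38)² = [[277,547],[547,410]]
Q^153 = (Q^76)²·Q = [[327,578],[578,429]]
F_153 mod 680 = Q^153[0][1] = 578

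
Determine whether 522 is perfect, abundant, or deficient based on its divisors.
abundant

Proper divisors of 522: sum = 1 + 2 + 3 + 6 + 9 + 18 + 29 + 58 + 87 + 174 + 261 = 648
Since 648 > 522, 522 is abundant.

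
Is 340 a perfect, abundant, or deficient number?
abundant

Proper divisors of 340: sum = 1 + 2 + 4 + 5 + 10 + 17 + 20 + 34 + 68 + 85 + 170 = 416
Since 416 > 340, 340 is abundant.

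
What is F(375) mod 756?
286

Matrix identity: Q^n = [[F_(n+1), F_n], [F_n, F_(n-1)]] with Q = [[1,1],[1,0]].
n = 375 = 101110111₂. Square-and-multiply, entries mod 756:
Q^1 = [[1,1],[1,0]]
Q^2 = (Q^1)² = [[2,1],[1,1]]
Q^5 = (Q^2)²·Q = [[8,5],[5,3]]
Q^11 = (Q^5)²·Q = [[144,89],[89,55]]
Q^23 = (Q^11)²·Q = [[252,685],[685,323]]
Q^46 = (Q^23)² = [[505,755],[755,506]]
Q^93 = (Q^46)²·Q = [[755,254],[254,501]]
Q^187 = (Q^93)²·Q = [[249,257],[257,748]]
Q^375 = (Q^187)²·Q = [[231,286],[286,701]]
F_375 mod 756 = Q^375[0][1] = 286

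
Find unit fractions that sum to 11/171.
1/16 + 1/548 + 1/374832

Greedy algorithm:
11/171: ceiling(171/11) = 16, use 1/16
5/2736: ceiling(2736/5) = 548, use 1/548
1/374832: ceiling(374832/1) = 374832, use 1/374832
Result: 11/171 = 1/16 + 1/548 + 1/374832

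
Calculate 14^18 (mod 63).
28

Repeated squaring. Binary of 18 = 10010.
14^1 ≡ 14 (mod 63); 14^2 ≡ 7 (mod 63); 14^4 ≡ 49 (mod 63); 14^8 ≡ 7 (mod 63); 14^16 ≡ 49 (mod 63)
14^18 = 14^2 × 14^16 ≡ 28 (mod 63)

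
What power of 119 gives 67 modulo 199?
105

Baby-step giant-step with step n = ⌈√199⌉ = 15.
Baby steps 119^j mod 199 (j:value) for j=0..14: 0:1, 1:119, 2:32, 3:27, 4:29, 5:68, 6:132, 7:186, 8:45, 9:181, 10:47, 11:21, 12:111, 13:75, 14:169.
Giant-step multiplier: 119^(-15) ≡ 119^(198-15) = 119^183 ≡ 83 (mod 199).
Giant steps γ_i = 67·83^i mod 199: γ_0=67, γ_1=188, γ_2=82, γ_3=40, γ_4=136, γ_5=144, γ_6=12, γ_7=1 (in table at j=0).
x = i·n + j = 7·15 + 0 = 105.
Check: 119^105 ≡ 67 (mod 199).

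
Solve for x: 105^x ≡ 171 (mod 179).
162

Baby-step giant-step with step n = ⌈√179⌉ = 14.
Baby steps 105^j mod 179 (j:value) for j=0..13: 0:1, 1:105, 2:106, 3:32, 4:138, 5:170, 6:129, 7:120, 8:70, 9:11, 10:81, 11:92, 12:173, 13:86.
Giant-step multiplier: 105^(-14) ≡ 105^(178-14) = 105^164 ≡ 47 (mod 179).
Giant steps γ_i = 171·47^i mod 179: γ_0=171, γ_1=161, γ_2=49, γ_3=155, γ_4=125, γ_5=147, γ_6=107, γ_7=17, γ_8=83, γ_9=142, γ_10=51, γ_11=70 (in table at j=8).
x = i·n + j = 11·14 + 8 = 162.
Check: 105^162 ≡ 171 (mod 179).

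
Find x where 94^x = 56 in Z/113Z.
100

Baby-step giant-step with step n = ⌈√113⌉ = 11.
Baby steps 94^j mod 113 (j:value) for j=0..10: 0:1, 1:94, 2:22, 3:34, 4:32, 5:70, 6:26, 7:71, 8:7, 9:93, 10:41.
Giant-step multiplier: 94^(-11) ≡ 94^(112-11) = 94^101 ≡ 66 (mod 113).
Giant steps γ_i = 56·66^i mod 113: γ_0=56, γ_1=80, γ_2=82, γ_3=101, γ_4=112, γ_5=47, γ_6=51, γ_7=89, γ_8=111, γ_9=94 (in table at j=1).
x = i·n + j = 9·11 + 1 = 100.
Check: 94^100 ≡ 56 (mod 113).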